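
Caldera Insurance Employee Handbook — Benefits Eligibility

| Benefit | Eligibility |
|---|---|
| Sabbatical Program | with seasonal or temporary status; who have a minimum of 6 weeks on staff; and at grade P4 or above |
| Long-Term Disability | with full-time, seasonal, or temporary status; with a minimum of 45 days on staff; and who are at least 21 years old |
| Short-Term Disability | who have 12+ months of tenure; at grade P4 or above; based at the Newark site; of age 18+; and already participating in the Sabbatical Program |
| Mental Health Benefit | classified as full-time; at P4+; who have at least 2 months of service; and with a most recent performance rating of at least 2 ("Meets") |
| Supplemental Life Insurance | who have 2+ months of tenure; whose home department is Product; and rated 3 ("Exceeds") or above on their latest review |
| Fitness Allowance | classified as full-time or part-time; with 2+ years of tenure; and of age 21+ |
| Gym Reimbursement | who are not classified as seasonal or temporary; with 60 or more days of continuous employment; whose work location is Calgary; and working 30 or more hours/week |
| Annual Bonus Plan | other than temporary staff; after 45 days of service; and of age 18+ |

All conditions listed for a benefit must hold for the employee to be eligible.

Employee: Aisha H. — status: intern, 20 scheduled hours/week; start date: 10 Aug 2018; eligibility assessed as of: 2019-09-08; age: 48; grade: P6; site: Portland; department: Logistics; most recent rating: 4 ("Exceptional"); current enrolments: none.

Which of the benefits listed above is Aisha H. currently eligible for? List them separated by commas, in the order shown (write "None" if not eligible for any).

Annual Bonus Plan

Service from 10 Aug 2018 to 2019-09-08: 394 days.
Sabbatical Program — status intern ✗ (requires seasonal or temporary) → not eligible.
Long-Term Disability — status intern ✗ (requires full-time, seasonal, or temporary) → not eligible.
Short-Term Disability — service 394 days ≥ 12 months (≈360 days) ✓; grade P6 ≥ P4 ✓; site Portland ✗ (not Newark) → not eligible.
Mental Health Benefit — status intern ✗ (requires full-time) → not eligible.
Supplemental Life Insurance — service 394 days ≥ 2 months (≈60 days) ✓; dept Logistics ✗ → not eligible.
Fitness Allowance — status intern ✗ (requires full-time or part-time) → not eligible.
Gym Reimbursement — status intern ✓ (not excluded); service 394 days ≥ 60 days ✓; site Portland ✗ (not Calgary) → not eligible.
Annual Bonus Plan — status intern ✓ (not excluded); service 394 days ≥ 45 days ✓; age 48 ≥ 18 ✓ → eligible.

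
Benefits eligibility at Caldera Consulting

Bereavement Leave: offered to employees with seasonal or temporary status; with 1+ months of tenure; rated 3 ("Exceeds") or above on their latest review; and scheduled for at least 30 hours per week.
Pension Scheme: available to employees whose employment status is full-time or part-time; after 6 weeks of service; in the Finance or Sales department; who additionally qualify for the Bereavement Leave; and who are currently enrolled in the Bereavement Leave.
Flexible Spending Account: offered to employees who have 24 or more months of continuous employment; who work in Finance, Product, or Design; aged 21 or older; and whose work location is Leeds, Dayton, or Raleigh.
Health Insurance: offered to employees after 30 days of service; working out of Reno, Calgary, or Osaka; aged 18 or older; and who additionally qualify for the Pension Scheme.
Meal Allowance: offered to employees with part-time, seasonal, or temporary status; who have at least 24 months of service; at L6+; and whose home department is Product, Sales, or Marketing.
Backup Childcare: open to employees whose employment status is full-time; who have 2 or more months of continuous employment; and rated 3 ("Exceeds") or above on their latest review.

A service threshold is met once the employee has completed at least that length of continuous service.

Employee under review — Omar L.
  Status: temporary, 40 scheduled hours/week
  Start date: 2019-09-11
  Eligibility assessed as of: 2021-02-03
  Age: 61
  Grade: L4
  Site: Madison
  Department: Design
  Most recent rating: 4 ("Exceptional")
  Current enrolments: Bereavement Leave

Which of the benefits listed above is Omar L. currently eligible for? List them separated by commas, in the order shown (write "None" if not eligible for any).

Service from 2019-09-11 to 2021-02-03: 511 days.
Bereavement Leave — status temporary ✓; service 511 days ≥ 1 month (≈30 days) ✓; rating 4 ≥ 3 ✓; 40 hrs/wk ≥ 30 ✓ → eligible.
Pension Scheme — status temporary ✗ (requires full-time or part-time) → not eligible.
Flexible Spending Account — service 511 days < 24 months (≈720 days) ✗ → not eligible.
Health Insurance — service 511 days ≥ 30 days ✓; site Madison ✗ (not Reno, Calgary, or Osaka) → not eligible.
Meal Allowance — status temporary ✓; service 511 days < 24 months (≈720 days) ✗ → not eligible.
Backup Childcare — status temporary ✗ (requires full-time) → not eligible.

Bereavement Leave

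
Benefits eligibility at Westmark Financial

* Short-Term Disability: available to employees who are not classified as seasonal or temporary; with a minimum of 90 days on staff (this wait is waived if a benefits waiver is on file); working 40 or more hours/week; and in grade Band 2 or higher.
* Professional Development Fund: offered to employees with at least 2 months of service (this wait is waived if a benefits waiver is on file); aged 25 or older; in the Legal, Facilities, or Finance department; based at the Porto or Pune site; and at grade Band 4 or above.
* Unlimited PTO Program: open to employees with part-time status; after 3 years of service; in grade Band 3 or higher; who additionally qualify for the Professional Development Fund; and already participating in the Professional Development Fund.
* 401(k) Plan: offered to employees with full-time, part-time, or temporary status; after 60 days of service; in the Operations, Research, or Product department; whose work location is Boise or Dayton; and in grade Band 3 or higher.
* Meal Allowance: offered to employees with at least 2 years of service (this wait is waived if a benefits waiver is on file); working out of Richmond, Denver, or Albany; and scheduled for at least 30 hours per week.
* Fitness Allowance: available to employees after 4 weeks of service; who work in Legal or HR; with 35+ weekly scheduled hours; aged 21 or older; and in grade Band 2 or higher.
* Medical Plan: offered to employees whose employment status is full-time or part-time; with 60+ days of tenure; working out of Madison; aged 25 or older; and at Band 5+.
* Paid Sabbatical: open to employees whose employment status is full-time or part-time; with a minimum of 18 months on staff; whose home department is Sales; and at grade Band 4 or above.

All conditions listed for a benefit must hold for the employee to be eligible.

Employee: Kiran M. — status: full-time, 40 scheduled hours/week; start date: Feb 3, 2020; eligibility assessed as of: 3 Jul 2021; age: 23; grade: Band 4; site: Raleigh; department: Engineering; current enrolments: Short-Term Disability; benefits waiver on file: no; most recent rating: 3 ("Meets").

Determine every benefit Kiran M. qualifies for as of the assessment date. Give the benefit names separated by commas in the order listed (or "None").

Short-Term Disability

Service from Feb 3, 2020 to 3 Jul 2021: 516 days.
Short-Term Disability — status full-time ✓ (not excluded); no waiver, service 516 days ≥ 90 days ✓; 40 hrs/wk ≥ 40 ✓; grade Band 4 ≥ Band 2 ✓ → eligible.
Professional Development Fund — no waiver, service 516 days ≥ 2 months (≈60 days) ✓; age 23 < 25 ✗ → not eligible.
Unlimited PTO Program — status full-time ✗ (requires part-time) → not eligible.
401(k) Plan — status full-time ✓; service 516 days ≥ 60 days ✓; dept Engineering ✗ → not eligible.
Meal Allowance — no waiver, service 516 days < 2 years (≈730 days) ✗ → not eligible.
Fitness Allowance — service 516 days ≥ 4 weeks (≈28 days) ✓; dept Engineering ✗ → not eligible.
Medical Plan — status full-time ✓; service 516 days ≥ 60 days ✓; site Raleigh ✗ (not Madison) → not eligible.
Paid Sabbatical — status full-time ✓; service 516 days < 18 months (≈540 days) ✗ → not eligible.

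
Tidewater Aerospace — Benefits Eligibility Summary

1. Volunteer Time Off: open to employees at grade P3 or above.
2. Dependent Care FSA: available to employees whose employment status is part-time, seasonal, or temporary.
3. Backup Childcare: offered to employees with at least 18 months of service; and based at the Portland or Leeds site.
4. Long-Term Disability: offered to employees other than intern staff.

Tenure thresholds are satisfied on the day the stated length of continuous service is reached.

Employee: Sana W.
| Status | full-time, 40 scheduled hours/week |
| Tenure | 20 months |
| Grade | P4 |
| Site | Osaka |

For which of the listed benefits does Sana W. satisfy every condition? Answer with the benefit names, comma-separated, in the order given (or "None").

Volunteer Time Off, Long-Term Disability

Volunteer Time Off — grade P4 ≥ P3 ✓ → eligible.
Dependent Care FSA — status full-time ✗ (requires part-time, seasonal, or temporary) → not eligible.
Backup Childcare — service 20 months ≥ 18 months ✓; site Osaka ✗ (not Portland or Leeds) → not eligible.
Long-Term Disability — status full-time ✓ (not excluded) → eligible.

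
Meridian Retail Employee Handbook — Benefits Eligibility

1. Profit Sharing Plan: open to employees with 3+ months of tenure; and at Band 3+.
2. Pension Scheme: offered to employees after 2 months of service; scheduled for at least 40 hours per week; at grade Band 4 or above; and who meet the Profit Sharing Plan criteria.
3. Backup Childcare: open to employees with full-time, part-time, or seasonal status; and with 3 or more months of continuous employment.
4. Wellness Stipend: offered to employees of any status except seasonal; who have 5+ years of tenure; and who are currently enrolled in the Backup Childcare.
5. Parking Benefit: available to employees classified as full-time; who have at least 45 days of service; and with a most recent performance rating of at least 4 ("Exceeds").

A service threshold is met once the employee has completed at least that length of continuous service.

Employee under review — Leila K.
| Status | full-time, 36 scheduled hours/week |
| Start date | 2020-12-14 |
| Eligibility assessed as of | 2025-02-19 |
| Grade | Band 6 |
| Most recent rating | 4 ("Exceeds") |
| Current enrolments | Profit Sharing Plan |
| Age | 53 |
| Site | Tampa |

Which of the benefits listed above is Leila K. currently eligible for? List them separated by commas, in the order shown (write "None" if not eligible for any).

Service from 2020-12-14 to 2025-02-19: 1528 days.
Profit Sharing Plan — service 1528 days ≥ 3 months (≈90 days) ✓; grade Band 6 ≥ Band 3 ✓ → eligible.
Pension Scheme — service 1528 days ≥ 2 months (≈60 days) ✓; 36 hrs/wk < 40 ✗ → not eligible.
Backup Childcare — status full-time ✓; service 1528 days ≥ 3 months (≈90 days) ✓ → eligible.
Wellness Stipend — status full-time ✓ (not excluded); service 1528 days < 5 years (≈1825 days) ✗ → not eligible.
Parking Benefit — status full-time ✓; service 1528 days ≥ 45 days ✓; rating 4 ≥ 4 ✓ → eligible.

Profit Sharing Plan, Backup Childcare, Parking Benefit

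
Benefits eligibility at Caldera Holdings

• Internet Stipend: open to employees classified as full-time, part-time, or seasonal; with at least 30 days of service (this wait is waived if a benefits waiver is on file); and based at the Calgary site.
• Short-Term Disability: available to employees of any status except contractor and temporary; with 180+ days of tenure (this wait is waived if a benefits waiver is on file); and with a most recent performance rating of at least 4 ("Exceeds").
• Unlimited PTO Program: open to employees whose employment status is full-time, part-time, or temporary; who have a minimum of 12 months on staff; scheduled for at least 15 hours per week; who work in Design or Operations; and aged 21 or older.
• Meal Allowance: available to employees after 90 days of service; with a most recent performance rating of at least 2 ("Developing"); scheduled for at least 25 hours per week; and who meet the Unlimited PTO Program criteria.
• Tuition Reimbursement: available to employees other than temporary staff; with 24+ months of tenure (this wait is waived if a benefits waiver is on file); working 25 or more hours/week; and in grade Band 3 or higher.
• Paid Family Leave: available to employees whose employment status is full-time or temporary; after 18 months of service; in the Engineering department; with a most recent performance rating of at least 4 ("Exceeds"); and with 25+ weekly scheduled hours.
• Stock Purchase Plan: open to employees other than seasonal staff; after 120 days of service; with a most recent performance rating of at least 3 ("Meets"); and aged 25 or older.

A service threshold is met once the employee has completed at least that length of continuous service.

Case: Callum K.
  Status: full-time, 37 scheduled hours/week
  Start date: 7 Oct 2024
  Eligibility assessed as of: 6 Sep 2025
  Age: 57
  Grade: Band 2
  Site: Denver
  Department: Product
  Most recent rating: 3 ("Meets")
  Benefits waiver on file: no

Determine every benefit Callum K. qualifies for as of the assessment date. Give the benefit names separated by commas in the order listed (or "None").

Stock Purchase Plan

Service from 7 Oct 2024 to 6 Sep 2025: 334 days.
Internet Stipend — status full-time ✓; no waiver, service 334 days ≥ 30 days ✓; site Denver ✗ (not Calgary) → not eligible.
Short-Term Disability — status full-time ✓ (not excluded); no waiver, service 334 days ≥ 180 days ✓; rating 3 < 4 ✗ → not eligible.
Unlimited PTO Program — status full-time ✓; service 334 days < 12 months (≈360 days) ✗ → not eligible.
Meal Allowance — service 334 days ≥ 90 days ✓; rating 3 ≥ 2 ✓; 37 hrs/wk ≥ 25 ✓; not eligible for Unlimited PTO Program ✗ → not eligible.
Tuition Reimbursement — status full-time ✓ (not excluded); no waiver, service 334 days < 24 months (≈720 days) ✗ → not eligible.
Paid Family Leave — status full-time ✓; service 334 days < 18 months (≈540 days) ✗ → not eligible.
Stock Purchase Plan — status full-time ✓ (not excluded); service 334 days ≥ 120 days ✓; rating 3 ≥ 3 ✓; age 57 ≥ 25 ✓ → eligible.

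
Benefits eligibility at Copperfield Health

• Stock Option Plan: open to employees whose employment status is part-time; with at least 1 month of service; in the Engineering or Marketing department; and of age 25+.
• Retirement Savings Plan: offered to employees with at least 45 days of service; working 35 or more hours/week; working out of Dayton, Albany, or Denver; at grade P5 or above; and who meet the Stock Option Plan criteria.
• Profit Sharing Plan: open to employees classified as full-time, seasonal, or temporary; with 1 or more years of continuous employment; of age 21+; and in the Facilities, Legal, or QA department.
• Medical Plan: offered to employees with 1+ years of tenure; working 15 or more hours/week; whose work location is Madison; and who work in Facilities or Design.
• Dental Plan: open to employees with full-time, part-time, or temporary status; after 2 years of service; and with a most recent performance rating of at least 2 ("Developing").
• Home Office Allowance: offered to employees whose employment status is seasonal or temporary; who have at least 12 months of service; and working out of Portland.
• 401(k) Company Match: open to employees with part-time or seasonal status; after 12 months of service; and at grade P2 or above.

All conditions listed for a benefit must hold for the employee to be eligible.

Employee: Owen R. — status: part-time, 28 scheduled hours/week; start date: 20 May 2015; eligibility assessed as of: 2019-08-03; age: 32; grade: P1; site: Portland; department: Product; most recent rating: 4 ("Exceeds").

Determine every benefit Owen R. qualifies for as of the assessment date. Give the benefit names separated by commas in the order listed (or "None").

Dental Plan

Service from 20 May 2015 to 2019-08-03: 1536 days.
Stock Option Plan — status part-time ✓; service 1536 days ≥ 1 month (≈30 days) ✓; dept Product ✗ → not eligible.
Retirement Savings Plan — service 1536 days ≥ 45 days ✓; 28 hrs/wk < 35 ✗ → not eligible.
Profit Sharing Plan — status part-time ✗ (requires full-time, seasonal, or temporary) → not eligible.
Medical Plan — service 1536 days ≥ 1 year (≈365 days) ✓; 28 hrs/wk ≥ 15 ✓; site Portland ✗ (not Madison) → not eligible.
Dental Plan — status part-time ✓; service 1536 days ≥ 2 years (≈730 days) ✓; rating 4 ≥ 2 ✓ → eligible.
Home Office Allowance — status part-time ✗ (requires seasonal or temporary) → not eligible.
401(k) Company Match — status part-time ✓; service 1536 days ≥ 12 months (≈360 days) ✓; grade P1 < P2 ✗ → not eligible.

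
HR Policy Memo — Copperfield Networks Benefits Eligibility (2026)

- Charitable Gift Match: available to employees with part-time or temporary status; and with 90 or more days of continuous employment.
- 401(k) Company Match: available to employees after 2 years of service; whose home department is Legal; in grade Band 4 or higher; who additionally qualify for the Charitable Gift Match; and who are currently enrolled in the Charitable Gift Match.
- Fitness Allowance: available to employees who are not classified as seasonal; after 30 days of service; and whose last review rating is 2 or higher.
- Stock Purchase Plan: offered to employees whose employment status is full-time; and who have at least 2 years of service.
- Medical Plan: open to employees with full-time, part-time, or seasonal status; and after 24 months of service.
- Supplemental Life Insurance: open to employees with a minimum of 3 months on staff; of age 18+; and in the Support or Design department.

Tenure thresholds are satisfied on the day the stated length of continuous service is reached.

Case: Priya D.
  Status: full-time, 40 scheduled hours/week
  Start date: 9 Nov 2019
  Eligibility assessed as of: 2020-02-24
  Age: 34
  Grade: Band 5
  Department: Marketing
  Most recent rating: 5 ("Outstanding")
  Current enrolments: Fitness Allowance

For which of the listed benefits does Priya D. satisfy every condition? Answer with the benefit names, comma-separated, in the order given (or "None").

Fitness Allowance

Service from 9 Nov 2019 to 2020-02-24: 107 days.
Charitable Gift Match — status full-time ✗ (requires part-time or temporary) → not eligible.
401(k) Company Match — service 107 days < 2 years (≈730 days) ✗ → not eligible.
Fitness Allowance — status full-time ✓ (not excluded); service 107 days ≥ 30 days ✓; rating 5 ≥ 2 ✓ → eligible.
Stock Purchase Plan — status full-time ✓; service 107 days < 2 years (≈730 days) ✗ → not eligible.
Medical Plan — status full-time ✓; service 107 days < 24 months (≈720 days) ✗ → not eligible.
Supplemental Life Insurance — service 107 days ≥ 3 months (≈90 days) ✓; age 34 ≥ 18 ✓; dept Marketing ✗ → not eligible.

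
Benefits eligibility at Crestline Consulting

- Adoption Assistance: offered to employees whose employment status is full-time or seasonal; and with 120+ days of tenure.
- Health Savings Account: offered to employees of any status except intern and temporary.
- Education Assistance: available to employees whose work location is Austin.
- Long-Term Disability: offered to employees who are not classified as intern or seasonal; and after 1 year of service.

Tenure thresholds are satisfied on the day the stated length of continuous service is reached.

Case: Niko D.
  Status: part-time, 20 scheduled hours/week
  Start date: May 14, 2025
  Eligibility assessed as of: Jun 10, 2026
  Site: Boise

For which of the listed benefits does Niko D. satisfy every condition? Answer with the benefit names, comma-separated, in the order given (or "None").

Health Savings Account, Long-Term Disability

Service from May 14, 2025 to Jun 10, 2026: 392 days.
Adoption Assistance — status part-time ✗ (requires full-time or seasonal) → not eligible.
Health Savings Account — status part-time ✓ (not excluded) → eligible.
Education Assistance — site Boise ✗ (not Austin) → not eligible.
Long-Term Disability — status part-time ✓ (not excluded); service 392 days ≥ 1 year (≈365 days) ✓ → eligible.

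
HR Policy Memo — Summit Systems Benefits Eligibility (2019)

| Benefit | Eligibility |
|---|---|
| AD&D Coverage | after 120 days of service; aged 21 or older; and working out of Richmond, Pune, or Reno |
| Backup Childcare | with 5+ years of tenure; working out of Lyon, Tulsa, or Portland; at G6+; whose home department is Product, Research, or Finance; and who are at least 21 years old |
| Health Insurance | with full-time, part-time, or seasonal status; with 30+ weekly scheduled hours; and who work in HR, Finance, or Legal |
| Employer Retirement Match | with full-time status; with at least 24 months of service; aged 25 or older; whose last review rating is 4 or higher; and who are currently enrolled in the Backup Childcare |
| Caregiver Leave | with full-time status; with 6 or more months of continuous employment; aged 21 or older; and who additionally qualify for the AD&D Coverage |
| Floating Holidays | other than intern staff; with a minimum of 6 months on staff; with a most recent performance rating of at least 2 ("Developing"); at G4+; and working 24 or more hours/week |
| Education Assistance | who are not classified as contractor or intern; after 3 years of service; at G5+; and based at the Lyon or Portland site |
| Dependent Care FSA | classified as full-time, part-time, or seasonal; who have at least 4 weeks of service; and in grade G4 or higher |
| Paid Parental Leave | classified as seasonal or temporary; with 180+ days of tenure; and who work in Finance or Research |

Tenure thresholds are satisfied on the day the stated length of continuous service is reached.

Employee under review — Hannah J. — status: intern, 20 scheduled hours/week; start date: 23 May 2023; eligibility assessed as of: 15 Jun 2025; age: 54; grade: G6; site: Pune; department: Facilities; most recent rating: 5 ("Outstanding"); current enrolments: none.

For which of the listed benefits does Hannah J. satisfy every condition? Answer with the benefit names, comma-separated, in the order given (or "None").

Service from 23 May 2023 to 15 Jun 2025: 754 days.
AD&D Coverage — service 754 days ≥ 120 days ✓; age 54 ≥ 21 ✓; site Pune ✓ → eligible.
Backup Childcare — service 754 days < 5 years (≈1825 days) ✗ → not eligible.
Health Insurance — status intern ✗ (requires full-time, part-time, or seasonal) → not eligible.
Employer Retirement Match — status intern ✗ (requires full-time) → not eligible.
Caregiver Leave — status intern ✗ (requires full-time) → not eligible.
Floating Holidays — status intern ✗ (excluded) → not eligible.
Education Assistance — status intern ✗ (excluded) → not eligible.
Dependent Care FSA — status intern ✗ (requires full-time, part-time, or seasonal) → not eligible.
Paid Parental Leave — status intern ✗ (requires seasonal or temporary) → not eligible.

AD&D Coverage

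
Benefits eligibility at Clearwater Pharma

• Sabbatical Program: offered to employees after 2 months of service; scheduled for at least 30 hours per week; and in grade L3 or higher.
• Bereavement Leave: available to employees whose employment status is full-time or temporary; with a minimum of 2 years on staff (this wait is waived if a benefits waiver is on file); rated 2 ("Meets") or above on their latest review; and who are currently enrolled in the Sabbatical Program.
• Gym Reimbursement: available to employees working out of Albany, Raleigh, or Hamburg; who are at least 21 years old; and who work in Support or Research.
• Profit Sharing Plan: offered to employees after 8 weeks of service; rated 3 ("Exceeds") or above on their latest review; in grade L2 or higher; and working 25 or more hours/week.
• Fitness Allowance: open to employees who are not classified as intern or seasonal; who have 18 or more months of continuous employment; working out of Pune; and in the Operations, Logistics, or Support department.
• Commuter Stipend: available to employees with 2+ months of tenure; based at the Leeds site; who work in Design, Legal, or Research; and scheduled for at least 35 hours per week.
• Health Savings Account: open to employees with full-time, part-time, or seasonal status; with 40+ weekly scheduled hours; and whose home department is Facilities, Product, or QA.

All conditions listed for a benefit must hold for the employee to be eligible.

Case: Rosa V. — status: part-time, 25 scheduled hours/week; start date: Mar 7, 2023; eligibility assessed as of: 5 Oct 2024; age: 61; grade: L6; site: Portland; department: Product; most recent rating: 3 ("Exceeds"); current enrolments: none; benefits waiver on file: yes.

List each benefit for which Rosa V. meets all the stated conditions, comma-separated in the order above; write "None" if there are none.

Profit Sharing Plan

Service from Mar 7, 2023 to 5 Oct 2024: 578 days.
Sabbatical Program — service 578 days ≥ 2 months (≈60 days) ✓; 25 hrs/wk < 30 ✗ → not eligible.
Bereavement Leave — status part-time ✗ (requires full-time or temporary) → not eligible.
Gym Reimbursement — site Portland ✗ (not Albany, Raleigh, or Hamburg) → not eligible.
Profit Sharing Plan — service 578 days ≥ 8 weeks (≈56 days) ✓; rating 3 ≥ 3 ✓; grade L6 ≥ L2 ✓; 25 hrs/wk ≥ 25 ✓ → eligible.
Fitness Allowance — status part-time ✓ (not excluded); service 578 days ≥ 18 months (≈540 days) ✓; site Portland ✗ (not Pune) → not eligible.
Commuter Stipend — service 578 days ≥ 2 months (≈60 days) ✓; site Portland ✗ (not Leeds) → not eligible.
Health Savings Account — status part-time ✓; 25 hrs/wk < 40 ✗ → not eligible.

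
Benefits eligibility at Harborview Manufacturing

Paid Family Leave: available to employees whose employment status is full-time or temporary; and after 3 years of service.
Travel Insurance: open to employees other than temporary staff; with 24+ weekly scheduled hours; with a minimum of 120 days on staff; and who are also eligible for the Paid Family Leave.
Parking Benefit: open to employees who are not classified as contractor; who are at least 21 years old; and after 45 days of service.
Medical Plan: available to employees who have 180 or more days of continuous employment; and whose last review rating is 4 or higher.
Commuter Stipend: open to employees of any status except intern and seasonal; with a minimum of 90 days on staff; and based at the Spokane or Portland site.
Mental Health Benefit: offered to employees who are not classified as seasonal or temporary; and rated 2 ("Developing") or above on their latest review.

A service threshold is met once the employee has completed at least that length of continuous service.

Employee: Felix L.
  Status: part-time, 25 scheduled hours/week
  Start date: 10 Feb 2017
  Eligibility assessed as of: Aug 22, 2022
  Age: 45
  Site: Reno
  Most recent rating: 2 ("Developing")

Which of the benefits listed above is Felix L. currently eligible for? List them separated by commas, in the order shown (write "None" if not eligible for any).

Parking Benefit, Mental Health Benefit

Service from 10 Feb 2017 to Aug 22, 2022: 2019 days.
Paid Family Leave — status part-time ✗ (requires full-time or temporary) → not eligible.
Travel Insurance — status part-time ✓ (not excluded); 25 hrs/wk ≥ 24 ✓; service 2019 days ≥ 120 days ✓; not eligible for Paid Family Leave ✗ → not eligible.
Parking Benefit — status part-time ✓ (not excluded); age 45 ≥ 21 ✓; service 2019 days ≥ 45 days ✓ → eligible.
Medical Plan — service 2019 days ≥ 180 days ✓; rating 2 < 4 ✗ → not eligible.
Commuter Stipend — status part-time ✓ (not excluded); service 2019 days ≥ 90 days ✓; site Reno ✗ (not Spokane or Portland) → not eligible.
Mental Health Benefit — status part-time ✓ (not excluded); rating 2 ≥ 2 ✓ → eligible.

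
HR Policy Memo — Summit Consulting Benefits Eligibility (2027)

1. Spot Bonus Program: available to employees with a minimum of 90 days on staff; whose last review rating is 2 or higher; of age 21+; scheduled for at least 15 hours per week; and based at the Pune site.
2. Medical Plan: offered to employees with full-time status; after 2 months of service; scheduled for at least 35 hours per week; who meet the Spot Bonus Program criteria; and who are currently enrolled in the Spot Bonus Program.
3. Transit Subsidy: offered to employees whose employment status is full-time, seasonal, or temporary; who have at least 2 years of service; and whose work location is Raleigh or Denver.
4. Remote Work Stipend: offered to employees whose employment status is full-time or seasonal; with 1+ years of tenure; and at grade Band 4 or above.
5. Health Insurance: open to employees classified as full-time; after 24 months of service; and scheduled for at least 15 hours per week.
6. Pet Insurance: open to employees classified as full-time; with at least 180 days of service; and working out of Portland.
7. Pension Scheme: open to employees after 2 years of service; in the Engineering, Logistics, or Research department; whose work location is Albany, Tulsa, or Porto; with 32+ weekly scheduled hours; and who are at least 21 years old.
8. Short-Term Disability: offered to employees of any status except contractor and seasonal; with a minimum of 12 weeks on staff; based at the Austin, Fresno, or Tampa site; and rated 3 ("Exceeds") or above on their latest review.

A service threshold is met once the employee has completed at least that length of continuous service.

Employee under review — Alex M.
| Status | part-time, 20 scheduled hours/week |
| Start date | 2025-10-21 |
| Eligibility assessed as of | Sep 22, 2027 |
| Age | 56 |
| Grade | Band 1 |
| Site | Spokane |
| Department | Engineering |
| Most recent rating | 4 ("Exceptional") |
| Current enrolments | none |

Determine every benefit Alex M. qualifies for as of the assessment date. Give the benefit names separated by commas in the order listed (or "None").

Service from 2025-10-21 to Sep 22, 2027: 701 days.
Spot Bonus Program — service 701 days ≥ 90 days ✓; rating 4 ≥ 2 ✓; age 56 ≥ 21 ✓; 20 hrs/wk ≥ 15 ✓; site Spokane ✗ (not Pune) → not eligible.
Medical Plan — status part-time ✗ (requires full-time) → not eligible.
Transit Subsidy — status part-time ✗ (requires full-time, seasonal, or temporary) → not eligible.
Remote Work Stipend — status part-time ✗ (requires full-time or seasonal) → not eligible.
Health Insurance — status part-time ✗ (requires full-time) → not eligible.
Pet Insurance — status part-time ✗ (requires full-time) → not eligible.
Pension Scheme — service 701 days < 2 years (≈730 days) ✗ → not eligible.
Short-Term Disability — status part-time ✓ (not excluded); service 701 days ≥ 12 weeks (≈84 days) ✓; site Spokane ✗ (not Austin, Fresno, or Tampa) → not eligible.

None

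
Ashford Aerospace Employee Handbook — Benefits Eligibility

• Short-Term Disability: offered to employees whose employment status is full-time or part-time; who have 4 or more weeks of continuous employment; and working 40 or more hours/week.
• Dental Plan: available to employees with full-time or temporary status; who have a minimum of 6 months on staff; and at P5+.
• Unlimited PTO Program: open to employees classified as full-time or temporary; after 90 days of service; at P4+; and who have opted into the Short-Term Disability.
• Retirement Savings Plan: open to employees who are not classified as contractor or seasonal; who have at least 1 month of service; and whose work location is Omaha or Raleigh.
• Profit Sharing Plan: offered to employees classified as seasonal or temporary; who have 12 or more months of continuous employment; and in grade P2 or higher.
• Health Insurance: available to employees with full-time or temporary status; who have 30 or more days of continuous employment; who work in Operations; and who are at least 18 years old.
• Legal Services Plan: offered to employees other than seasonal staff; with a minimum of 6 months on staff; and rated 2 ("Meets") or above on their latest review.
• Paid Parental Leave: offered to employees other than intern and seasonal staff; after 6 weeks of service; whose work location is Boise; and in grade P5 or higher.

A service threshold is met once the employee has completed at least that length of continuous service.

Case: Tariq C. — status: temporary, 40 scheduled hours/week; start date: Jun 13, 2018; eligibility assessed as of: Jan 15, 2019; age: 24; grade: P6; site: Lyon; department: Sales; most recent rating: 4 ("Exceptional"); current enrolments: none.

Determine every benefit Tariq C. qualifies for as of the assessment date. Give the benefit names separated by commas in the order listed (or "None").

Service from Jun 13, 2018 to Jan 15, 2019: 216 days.
Short-Term Disability — status temporary ✗ (requires full-time or part-time) → not eligible.
Dental Plan — status temporary ✓; service 216 days ≥ 6 months (≈180 days) ✓; grade P6 ≥ P5 ✓ → eligible.
Unlimited PTO Program — status temporary ✓; service 216 days ≥ 90 days ✓; grade P6 ≥ P4 ✓; not enrolled in Short-Term Disability ✗ → not eligible.
Retirement Savings Plan — status temporary ✓ (not excluded); service 216 days ≥ 1 month (≈30 days) ✓; site Lyon ✗ (not Omaha or Raleigh) → not eligible.
Profit Sharing Plan — status temporary ✓; service 216 days < 12 months (≈360 days) ✗ → not eligible.
Health Insurance — status temporary ✓; service 216 days ≥ 30 days ✓; dept Sales ✗ → not eligible.
Legal Services Plan — status temporary ✓ (not excluded); service 216 days ≥ 6 months (≈180 days) ✓; rating 4 ≥ 2 ✓ → eligible.
Paid Parental Leave — status temporary ✓ (not excluded); service 216 days ≥ 6 weeks (≈42 days) ✓; site Lyon ✗ (not Boise) → not eligible.

Dental Plan, Legal Services Plan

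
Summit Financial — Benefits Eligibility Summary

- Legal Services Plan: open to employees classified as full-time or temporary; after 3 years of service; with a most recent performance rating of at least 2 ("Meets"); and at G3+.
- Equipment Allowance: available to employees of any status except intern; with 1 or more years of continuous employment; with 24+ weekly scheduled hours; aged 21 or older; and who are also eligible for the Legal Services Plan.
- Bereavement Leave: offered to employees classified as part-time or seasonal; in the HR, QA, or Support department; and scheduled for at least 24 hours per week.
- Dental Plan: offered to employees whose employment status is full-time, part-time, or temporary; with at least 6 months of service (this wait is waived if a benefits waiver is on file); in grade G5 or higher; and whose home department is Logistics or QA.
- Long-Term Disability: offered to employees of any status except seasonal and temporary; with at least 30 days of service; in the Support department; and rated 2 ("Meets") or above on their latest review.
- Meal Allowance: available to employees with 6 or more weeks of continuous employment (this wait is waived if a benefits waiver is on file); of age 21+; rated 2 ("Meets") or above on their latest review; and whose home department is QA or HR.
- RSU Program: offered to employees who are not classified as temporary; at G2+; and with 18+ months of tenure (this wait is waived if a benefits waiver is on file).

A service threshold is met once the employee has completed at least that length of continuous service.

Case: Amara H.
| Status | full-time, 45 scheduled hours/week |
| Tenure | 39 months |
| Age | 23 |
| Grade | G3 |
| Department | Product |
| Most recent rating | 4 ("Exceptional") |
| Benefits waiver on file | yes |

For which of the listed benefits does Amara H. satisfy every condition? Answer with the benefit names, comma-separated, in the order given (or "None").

Legal Services Plan, Equipment Allowance, RSU Program

Legal Services Plan — status full-time ✓; service 39 months ≥ 3 years (≈1095 days) ✓; rating 4 ≥ 2 ✓; grade G3 ≥ G3 ✓ → eligible.
Equipment Allowance — status full-time ✓ (not excluded); service 39 months ≥ 1 year (≈365 days) ✓; 45 hrs/wk ≥ 24 ✓; age 23 ≥ 21 ✓; eligible for Legal Services Plan ✓ → eligible.
Bereavement Leave — status full-time ✗ (requires part-time or seasonal) → not eligible.
Dental Plan — status full-time ✓; benefits waiver on file ✓; grade G3 < G5 ✗ → not eligible.
Long-Term Disability — status full-time ✓ (not excluded); service 39 months ≥ 30 days ✓; dept Product ✗ → not eligible.
Meal Allowance — benefits waiver on file ✓; age 23 ≥ 21 ✓; rating 4 ≥ 2 ✓; dept Product ✗ → not eligible.
RSU Program — status full-time ✓ (not excluded); grade G3 ≥ G2 ✓; benefits waiver on file ✓ → eligible.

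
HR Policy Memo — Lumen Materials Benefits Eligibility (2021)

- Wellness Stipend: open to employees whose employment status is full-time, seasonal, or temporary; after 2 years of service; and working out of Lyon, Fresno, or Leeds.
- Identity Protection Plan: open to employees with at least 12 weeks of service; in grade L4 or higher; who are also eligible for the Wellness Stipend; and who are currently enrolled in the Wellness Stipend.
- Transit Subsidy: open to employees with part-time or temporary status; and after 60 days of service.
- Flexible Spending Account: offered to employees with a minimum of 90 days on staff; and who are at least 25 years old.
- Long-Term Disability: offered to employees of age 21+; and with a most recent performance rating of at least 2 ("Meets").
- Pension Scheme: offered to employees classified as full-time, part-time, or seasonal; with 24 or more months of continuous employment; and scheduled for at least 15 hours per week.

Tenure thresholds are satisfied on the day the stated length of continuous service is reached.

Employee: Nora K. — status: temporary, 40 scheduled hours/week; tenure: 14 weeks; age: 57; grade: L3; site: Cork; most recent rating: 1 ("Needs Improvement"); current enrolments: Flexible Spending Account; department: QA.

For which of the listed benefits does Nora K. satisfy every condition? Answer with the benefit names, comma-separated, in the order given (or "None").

Transit Subsidy, Flexible Spending Account

Wellness Stipend — status temporary ✓; service 14 weeks < 2 years (≈730 days) ✗ → not eligible.
Identity Protection Plan — service 14 weeks ≥ 12 weeks ✓; grade L3 < L4 ✗ → not eligible.
Transit Subsidy — status temporary ✓; service 14 weeks ≥ 60 days ✓ → eligible.
Flexible Spending Account — service 14 weeks ≥ 90 days ✓; age 57 ≥ 25 ✓ → eligible.
Long-Term Disability — age 57 ≥ 21 ✓; rating 1 < 2 ✗ → not eligible.
Pension Scheme — status temporary ✗ (requires full-time, part-time, or seasonal) → not eligible.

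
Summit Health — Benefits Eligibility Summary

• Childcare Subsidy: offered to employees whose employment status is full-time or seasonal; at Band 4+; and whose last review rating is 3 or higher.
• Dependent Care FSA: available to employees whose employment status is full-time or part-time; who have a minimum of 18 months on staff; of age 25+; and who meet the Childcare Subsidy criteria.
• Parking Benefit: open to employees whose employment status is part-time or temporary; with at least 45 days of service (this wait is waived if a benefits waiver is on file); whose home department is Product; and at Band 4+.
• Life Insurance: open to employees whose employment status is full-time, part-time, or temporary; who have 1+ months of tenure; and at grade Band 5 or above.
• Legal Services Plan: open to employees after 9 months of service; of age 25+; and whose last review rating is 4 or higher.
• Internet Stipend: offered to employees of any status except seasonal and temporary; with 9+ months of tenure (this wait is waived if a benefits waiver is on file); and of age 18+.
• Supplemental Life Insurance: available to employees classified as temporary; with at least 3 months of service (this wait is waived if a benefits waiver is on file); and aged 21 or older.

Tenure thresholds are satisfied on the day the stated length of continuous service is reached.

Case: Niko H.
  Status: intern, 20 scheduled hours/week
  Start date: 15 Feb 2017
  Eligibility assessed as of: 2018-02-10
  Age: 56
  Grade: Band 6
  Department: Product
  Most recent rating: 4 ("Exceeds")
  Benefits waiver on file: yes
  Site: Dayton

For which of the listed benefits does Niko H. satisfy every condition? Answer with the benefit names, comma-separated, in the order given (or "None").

Service from 15 Feb 2017 to 2018-02-10: 360 days.
Childcare Subsidy — status intern ✗ (requires full-time or seasonal) → not eligible.
Dependent Care FSA — status intern ✗ (requires full-time or part-time) → not eligible.
Parking Benefit — status intern ✗ (requires part-time or temporary) → not eligible.
Life Insurance — status intern ✗ (requires full-time, part-time, or temporary) → not eligible.
Legal Services Plan — service 360 days ≥ 9 months (≈270 days) ✓; age 56 ≥ 25 ✓; rating 4 ≥ 4 ✓ → eligible.
Internet Stipend — status intern ✓ (not excluded); benefits waiver on file ✓; age 56 ≥ 18 ✓ → eligible.
Supplemental Life Insurance — status intern ✗ (requires temporary) → not eligible.

Legal Services Plan, Internet Stipend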